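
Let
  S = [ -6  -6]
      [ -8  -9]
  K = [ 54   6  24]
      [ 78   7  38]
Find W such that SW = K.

W = [[-3, -2, 2], [-6, 1, -6]]

Left-multiplying both sides by S⁻¹ gives W = S⁻¹K.
det S = 6; the adjugate gives S⁻¹ = [[-3/2, 1], [4/3, -1]].
W = S⁻¹K = [[-3/2, 1], [4/3, -1]] · [[54, 6, 24], [78, 7, 38]] = [[-3, -2, 2], [-6, 1, -6]].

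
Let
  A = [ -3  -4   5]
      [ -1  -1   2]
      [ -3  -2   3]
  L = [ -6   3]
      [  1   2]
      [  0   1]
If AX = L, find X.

Left-multiplying both sides by A⁻¹ gives X = A⁻¹L.
A has determinant 4; A⁻¹ = [[1/4, 1/2, -3/4], [-3/4, 3/2, 1/4], [-1/4, 3/2, -1/4]].
X = A⁻¹L = [[1/4, 1/2, -3/4], [-3/4, 3/2, 1/4], [-1/4, 3/2, -1/4]] · [[-6, 3], [1, 2], [0, 1]] = [[-1, 1], [6, 1], [3, 2]].

X = [[-1, 1], [6, 1], [3, 2]]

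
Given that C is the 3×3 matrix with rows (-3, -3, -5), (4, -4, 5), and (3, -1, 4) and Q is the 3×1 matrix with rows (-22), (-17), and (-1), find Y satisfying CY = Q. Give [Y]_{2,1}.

6

C is on the left of Y, so left-multiply by C⁻¹: Y = C⁻¹Q.
C has determinant -4; C⁻¹ = [[11/4, -17/4, 35/4], [1/4, -3/4, 5/4], [-2, 3, -6]].
Y = C⁻¹Q = [[11/4, -17/4, 35/4], [1/4, -3/4, 5/4], [-2, 3, -6]] · [[-22], [-17], [-1]] = [[3], [6], [-1]].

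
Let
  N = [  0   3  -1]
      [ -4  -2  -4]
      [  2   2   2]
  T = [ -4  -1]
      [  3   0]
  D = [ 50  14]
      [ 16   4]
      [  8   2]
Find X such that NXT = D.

X = [[1, -2], [-4, 0], [2, 2]]

Left-multiply by N⁻¹ and right-multiply by T⁻¹: X = N⁻¹DT⁻¹.
det N = 4; the adjugate gives N⁻¹ = [[1, -2, -7/2], [0, 1/2, 1], [-1, 3/2, 3]].
T has determinant 3; T⁻¹ = [[0, 1/3], [-1, -4/3]].
N⁻¹D = [[-10, -1], [16, 4], [-2, -2]].
X = (N⁻¹D)T⁻¹ = [[1, -2], [-4, 0], [2, 2]].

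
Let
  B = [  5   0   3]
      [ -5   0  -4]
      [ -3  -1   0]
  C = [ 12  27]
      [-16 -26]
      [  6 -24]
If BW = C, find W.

W = [[0, 6], [-6, 6], [4, -1]]

Left-multiplying both sides by B⁻¹ gives W = B⁻¹C.
det B = -5; the adjugate gives B⁻¹ = [[4/5, 3/5, 0], [-12/5, -9/5, -1], [-1, -1, 0]].
W = B⁻¹C = [[4/5, 3/5, 0], [-12/5, -9/5, -1], [-1, -1, 0]] · [[12, 27], [-16, -26], [6, -24]] = [[0, 6], [-6, 6], [4, -1]].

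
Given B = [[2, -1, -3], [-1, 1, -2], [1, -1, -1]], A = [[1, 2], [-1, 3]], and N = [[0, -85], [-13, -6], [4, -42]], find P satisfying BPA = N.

Isolating P: multiply by B⁻¹ from the left and A⁻¹ from the right, so P = B⁻¹NA⁻¹.
det B = -3, so B⁻¹ = [[1, -2/3, -5/3], [1, -1/3, -7/3], [0, -1/3, -1/3]].
A has determinant 5; A⁻¹ = [[3/5, -2/5], [1/5, 1/5]].
B⁻¹N = [[2, -11], [-5, 15], [3, 16]].
P = (B⁻¹N)A⁻¹ = [[-1, -3], [0, 5], [5, 2]].

P = [[-1, -3], [0, 5], [5, 2]]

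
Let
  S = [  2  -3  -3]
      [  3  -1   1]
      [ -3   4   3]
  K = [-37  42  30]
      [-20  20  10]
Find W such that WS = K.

W = [[-5, -3, 6], [2, -2, 6]]

Since S sits to the right of W, W = KS⁻¹.
S has determinant -5; S⁻¹ = [[7/5, 3/5, 6/5], [12/5, 3/5, 11/5], [-9/5, -1/5, -7/5]].
W = KS⁻¹ = [[-37, 42, 30], [-20, 20, 10]] · [[7/5, 3/5, 6/5], [12/5, 3/5, 11/5], [-9/5, -1/5, -7/5]] = [[-5, -3, 6], [2, -2, 6]].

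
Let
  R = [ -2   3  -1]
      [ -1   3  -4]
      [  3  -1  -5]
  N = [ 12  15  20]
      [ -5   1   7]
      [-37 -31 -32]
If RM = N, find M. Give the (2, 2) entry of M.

5

R is on the left of M, so left-multiply by R⁻¹: M = R⁻¹N.
det R = -5, so R⁻¹ = [[19/5, -16/5, 9/5], [17/5, -13/5, 7/5], [8/5, -7/5, 3/5]].
M = R⁻¹N = [[19/5, -16/5, 9/5], [17/5, -13/5, 7/5], [8/5, -7/5, 3/5]] · [[12, 15, 20], [-5, 1, 7], [-37, -31, -32]] = [[-5, -2, -4], [2, 5, 5], [4, 4, 3]].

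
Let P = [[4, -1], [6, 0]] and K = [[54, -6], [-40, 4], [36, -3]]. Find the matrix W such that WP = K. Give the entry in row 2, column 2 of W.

Right-multiplying both sides by P⁻¹ gives W = KP⁻¹.
det P = 6, so P⁻¹ = [[0, 1/6], [-1, 2/3]].
W = KP⁻¹ = [[54, -6], [-40, 4], [36, -3]] · [[0, 1/6], [-1, 2/3]] = [[6, 5], [-4, -4], [3, 4]].

-4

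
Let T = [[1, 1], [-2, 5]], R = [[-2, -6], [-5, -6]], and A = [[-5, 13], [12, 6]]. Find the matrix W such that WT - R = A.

WT = A + R = [[-7, 7], [7, 0]].
Right-multiplying both sides by T⁻¹ gives W = (A + R)T⁻¹.
det T = 7, so T⁻¹ = [[5/7, -1/7], [2/7, 1/7]].
W = (A + R)T⁻¹ = [[-3, 2], [5, -1]].

W = [[-3, 2], [5, -1]]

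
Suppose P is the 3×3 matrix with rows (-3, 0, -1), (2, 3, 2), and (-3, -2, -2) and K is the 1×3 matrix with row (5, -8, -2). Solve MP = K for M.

P is on the right of M, so right-multiply by P⁻¹: M = KP⁻¹.
det P = 1; the adjugate gives P⁻¹ = [[-2, 2, 3], [-2, 3, 4], [5, -6, -9]].
M = KP⁻¹ = [[5, -8, -2]] · [[-2, 2, 3], [-2, 3, 4], [5, -6, -9]] = [[-4, -2, 1]].

M = [[-4, -2, 1]]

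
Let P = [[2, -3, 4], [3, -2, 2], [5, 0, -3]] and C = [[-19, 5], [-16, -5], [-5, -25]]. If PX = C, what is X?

Since P multiplies X on the left, X = P⁻¹C.
P has determinant -5; P⁻¹ = [[-6/5, 9/5, -2/5], [-19/5, 26/5, -8/5], [-2, 3, -1]].
X = P⁻¹C = [[-6/5, 9/5, -2/5], [-19/5, 26/5, -8/5], [-2, 3, -1]] · [[-19, 5], [-16, -5], [-5, -25]] = [[-4, -5], [-3, -5], [-5, 0]].

X = [[-4, -5], [-3, -5], [-5, 0]]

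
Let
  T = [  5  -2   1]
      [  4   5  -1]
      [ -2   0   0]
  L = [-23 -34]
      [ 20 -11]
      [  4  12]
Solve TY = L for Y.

Y = [[-2, -6], [5, 3], [-3, 2]]

T is on the left of Y, so left-multiply by T⁻¹: Y = T⁻¹L.
det T = 6, so T⁻¹ = [[0, 0, -1/2], [1/3, 1/3, 3/2], [5/3, 2/3, 11/2]].
Y = T⁻¹L = [[0, 0, -1/2], [1/3, 1/3, 3/2], [5/3, 2/3, 11/2]] · [[-23, -34], [20, -11], [4, 12]] = [[-2, -6], [5, 3], [-3, 2]].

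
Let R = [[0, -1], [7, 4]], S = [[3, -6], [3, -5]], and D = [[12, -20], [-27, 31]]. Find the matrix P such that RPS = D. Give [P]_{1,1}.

2

P = R⁻¹DS⁻¹ (apply R⁻¹ on the left and S⁻¹ on the right).
det R = 7; the adjugate gives R⁻¹ = [[4/7, 1/7], [-1, 0]].
det S = 3; the adjugate gives S⁻¹ = [[-5/3, 2], [-1, 1]].
R⁻¹D = [[3, -7], [-12, 20]].
P = (R⁻¹D)S⁻¹ = [[2, -1], [0, -4]].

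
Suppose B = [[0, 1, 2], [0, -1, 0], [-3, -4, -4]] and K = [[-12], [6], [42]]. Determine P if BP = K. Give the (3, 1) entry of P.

-3

Left-multiplying both sides by B⁻¹ gives P = B⁻¹K.
B has determinant -6; B⁻¹ = [[-2/3, 2/3, -1/3], [0, -1, 0], [1/2, 1/2, 0]].
P = B⁻¹K = [[-2/3, 2/3, -1/3], [0, -1, 0], [1/2, 1/2, 0]] · [[-12], [6], [42]] = [[-2], [-6], [-3]].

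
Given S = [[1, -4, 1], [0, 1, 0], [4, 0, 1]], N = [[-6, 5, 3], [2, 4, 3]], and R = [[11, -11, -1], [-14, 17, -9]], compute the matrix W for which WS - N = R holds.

WS = R + N = [[5, -6, 2], [-12, 21, -6]].
Since S sits to the right of W, W = (R + N)S⁻¹.
det S = -3, so S⁻¹ = [[-1/3, -4/3, 1/3], [0, 1, 0], [4/3, 16/3, -1/3]].
W = (R + N)S⁻¹ = [[1, -2, 1], [-4, 5, -2]].

W = [[1, -2, 1], [-4, 5, -2]]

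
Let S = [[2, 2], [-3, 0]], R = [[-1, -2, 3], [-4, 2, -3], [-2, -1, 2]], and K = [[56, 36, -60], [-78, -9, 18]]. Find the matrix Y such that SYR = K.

Isolating Y: multiply by S⁻¹ from the left and R⁻¹ from the right, so Y = S⁻¹KR⁻¹.
det S = 6, so S⁻¹ = [[0, -1/3], [1/2, 1/3]].
det R = -5; the adjugate gives R⁻¹ = [[-1/5, -1/5, 0], [-14/5, -4/5, 3], [-8/5, -3/5, 2]].
S⁻¹K = [[26, 3, -6], [2, 15, -24]].
Y = (S⁻¹K)R⁻¹ = [[-4, -4, -3], [-4, 2, -3]].

Y = [[-4, -4, -3], [-4, 2, -3]]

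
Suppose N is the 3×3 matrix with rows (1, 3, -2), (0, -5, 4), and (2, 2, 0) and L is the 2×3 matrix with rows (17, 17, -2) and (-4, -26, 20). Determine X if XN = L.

X = [[5, 2, 6], [-6, 2, 1]]

N is on the right of X, so right-multiply by N⁻¹: X = LN⁻¹.
det N = -4; the adjugate gives N⁻¹ = [[2, 1, -1/2], [-2, -1, 1], [-5/2, -1, 5/4]].
X = LN⁻¹ = [[17, 17, -2], [-4, -26, 20]] · [[2, 1, -1/2], [-2, -1, 1], [-5/2, -1, 5/4]] = [[5, 2, 6], [-6, 2, 1]].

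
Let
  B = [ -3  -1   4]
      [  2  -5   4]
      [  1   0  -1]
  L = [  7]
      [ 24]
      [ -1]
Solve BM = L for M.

B is on the left of M, so left-multiply by B⁻¹: M = B⁻¹L.
det B = -1, so B⁻¹ = [[-5, 1, -16], [-6, 1, -20], [-5, 1, -17]].
M = B⁻¹L = [[-5, 1, -16], [-6, 1, -20], [-5, 1, -17]] · [[7], [24], [-1]] = [[5], [2], [6]].

M = [[5], [2], [6]]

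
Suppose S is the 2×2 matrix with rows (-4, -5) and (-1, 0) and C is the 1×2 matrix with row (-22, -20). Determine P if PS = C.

Since S sits to the right of P, P = CS⁻¹.
det S = -5, so S⁻¹ = [[0, -1], [-1/5, 4/5]].
P = CS⁻¹ = [[-22, -20]] · [[0, -1], [-1/5, 4/5]] = [[4, 6]].

P = [[4, 6]]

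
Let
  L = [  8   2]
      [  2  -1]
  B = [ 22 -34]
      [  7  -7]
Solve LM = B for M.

Left-multiplying both sides by L⁻¹ gives M = L⁻¹B.
L has determinant -12; L⁻¹ = [[1/12, 1/6], [1/6, -2/3]].
M = L⁻¹B = [[1/12, 1/6], [1/6, -2/3]] · [[22, -34], [7, -7]] = [[3, -4], [-1, -1]].

M = [[3, -4], [-1, -1]]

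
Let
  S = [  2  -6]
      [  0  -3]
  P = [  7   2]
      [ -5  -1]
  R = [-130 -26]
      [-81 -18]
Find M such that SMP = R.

M = [[3, 1], [1, -4]]

Left-multiply by S⁻¹ and right-multiply by P⁻¹: M = S⁻¹RP⁻¹.
det S = -6, so S⁻¹ = [[1/2, -1], [0, -1/3]].
P has determinant 3; P⁻¹ = [[-1/3, -2/3], [5/3, 7/3]].
S⁻¹R = [[16, 5], [27, 6]].
M = (S⁻¹R)P⁻¹ = [[3, 1], [1, -4]].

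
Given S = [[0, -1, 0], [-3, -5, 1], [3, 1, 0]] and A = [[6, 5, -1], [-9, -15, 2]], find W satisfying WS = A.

W = [[1, -1, 1], [4, 2, -1]]

S is on the right of W, so right-multiply by S⁻¹: W = AS⁻¹.
det S = -3; the adjugate gives S⁻¹ = [[1/3, 0, 1/3], [-1, 0, 0], [-4, 1, 1]].
W = AS⁻¹ = [[6, 5, -1], [-9, -15, 2]] · [[1/3, 0, 1/3], [-1, 0, 0], [-4, 1, 1]] = [[1, -1, 1], [4, 2, -1]].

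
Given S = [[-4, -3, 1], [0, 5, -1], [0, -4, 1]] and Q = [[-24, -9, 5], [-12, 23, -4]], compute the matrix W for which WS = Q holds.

Right-multiplying both sides by S⁻¹ gives W = QS⁻¹.
det S = -4; the adjugate gives S⁻¹ = [[-1/4, 1/4, 1/2], [0, 1, 1], [0, 4, 5]].
W = QS⁻¹ = [[-24, -9, 5], [-12, 23, -4]] · [[-1/4, 1/4, 1/2], [0, 1, 1], [0, 4, 5]] = [[6, 5, 4], [3, 4, -3]].

W = [[6, 5, 4], [3, 4, -3]]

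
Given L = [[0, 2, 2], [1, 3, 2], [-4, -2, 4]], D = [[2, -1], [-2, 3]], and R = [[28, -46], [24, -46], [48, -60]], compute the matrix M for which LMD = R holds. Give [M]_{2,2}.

Left-multiply by L⁻¹ and right-multiply by D⁻¹: M = L⁻¹RD⁻¹.
L has determinant -4; L⁻¹ = [[-4, 3, 1/2], [3, -2, -1/2], [-5/2, 2, 1/2]].
D has determinant 4; D⁻¹ = [[3/4, 1/4], [1/2, 1/2]].
L⁻¹R = [[-16, 16], [12, -16], [2, -7]].
M = (L⁻¹R)D⁻¹ = [[-4, 4], [1, -5], [-2, -3]].

-5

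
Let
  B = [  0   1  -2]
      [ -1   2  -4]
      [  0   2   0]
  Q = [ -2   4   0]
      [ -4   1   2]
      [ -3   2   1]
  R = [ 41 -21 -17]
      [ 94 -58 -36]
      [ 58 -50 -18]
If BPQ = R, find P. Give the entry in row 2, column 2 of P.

Isolating P: multiply by B⁻¹ from the left and Q⁻¹ from the right, so P = B⁻¹RQ⁻¹.
det B = 4, so B⁻¹ = [[2, -1, 0], [0, 0, 1/2], [-1/2, 0, 1/4]].
Q has determinant -2; Q⁻¹ = [[3/2, 2, -4], [1, 1, -2], [5/2, 4, -7]].
B⁻¹R = [[-12, 16, 2], [29, -25, -9], [-6, -2, 4]].
P = (B⁻¹R)Q⁻¹ = [[3, 0, 2], [-4, -3, -3], [-1, 2, 0]].

-3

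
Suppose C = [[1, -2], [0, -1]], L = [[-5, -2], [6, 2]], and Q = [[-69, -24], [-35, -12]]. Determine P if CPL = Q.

P = [[1, 1], [-1, 5]]

Left-multiply by C⁻¹ and right-multiply by L⁻¹: P = C⁻¹QL⁻¹.
det C = -1; the adjugate gives C⁻¹ = [[1, -2], [0, -1]].
L has determinant 2; L⁻¹ = [[1, 1], [-3, -5/2]].
C⁻¹Q = [[1, 0], [35, 12]].
P = (C⁻¹Q)L⁻¹ = [[1, 1], [-1, 5]].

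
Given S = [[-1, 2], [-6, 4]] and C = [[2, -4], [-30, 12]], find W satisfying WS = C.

Right-multiplying both sides by S⁻¹ gives W = CS⁻¹.
det S = 8; the adjugate gives S⁻¹ = [[1/2, -1/4], [3/4, -1/8]].
W = CS⁻¹ = [[2, -4], [-30, 12]] · [[1/2, -1/4], [3/4, -1/8]] = [[-2, 0], [-6, 6]].

W = [[-2, 0], [-6, 6]]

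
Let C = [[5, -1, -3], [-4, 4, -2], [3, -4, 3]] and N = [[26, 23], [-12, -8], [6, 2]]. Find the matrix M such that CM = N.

Since C multiplies M on the left, M = C⁻¹N.
det C = 2; the adjugate gives C⁻¹ = [[2, 15/2, 7], [3, 12, 11], [2, 17/2, 8]].
M = C⁻¹N = [[2, 15/2, 7], [3, 12, 11], [2, 17/2, 8]] · [[26, 23], [-12, -8], [6, 2]] = [[4, 0], [0, -5], [-2, -6]].

M = [[4, 0], [0, -5], [-2, -6]]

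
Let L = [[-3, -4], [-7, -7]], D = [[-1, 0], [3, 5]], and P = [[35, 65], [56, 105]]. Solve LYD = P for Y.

Y = [[0, 1], [-1, -4]]

Left-multiply by L⁻¹ and right-multiply by D⁻¹: Y = L⁻¹PD⁻¹.
det L = -7; the adjugate gives L⁻¹ = [[1, -4/7], [-1, 3/7]].
D has determinant -5; D⁻¹ = [[-1, 0], [3/5, 1/5]].
L⁻¹P = [[3, 5], [-11, -20]].
Y = (L⁻¹P)D⁻¹ = [[0, 1], [-1, -4]].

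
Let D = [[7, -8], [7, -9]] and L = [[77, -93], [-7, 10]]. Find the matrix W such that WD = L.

Right-multiplying both sides by D⁻¹ gives W = LD⁻¹.
det D = -7; the adjugate gives D⁻¹ = [[9/7, -8/7], [1, -1]].
W = LD⁻¹ = [[77, -93], [-7, 10]] · [[9/7, -8/7], [1, -1]] = [[6, 5], [1, -2]].

W = [[6, 5], [1, -2]]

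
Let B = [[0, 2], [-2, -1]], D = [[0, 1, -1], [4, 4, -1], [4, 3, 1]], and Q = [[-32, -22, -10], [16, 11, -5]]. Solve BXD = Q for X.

X = B⁻¹QD⁻¹ (apply B⁻¹ on the left and D⁻¹ on the right).
B has determinant 4; B⁻¹ = [[-1/4, -1/2], [1/2, 0]].
det D = -4; the adjugate gives D⁻¹ = [[-7/4, 1, -3/4], [2, -1, 1], [1, -1, 1]].
B⁻¹Q = [[0, 0, 5], [-16, -11, -5]].
X = (B⁻¹Q)D⁻¹ = [[5, -5, 5], [1, 0, -4]].

X = [[5, -5, 5], [1, 0, -4]]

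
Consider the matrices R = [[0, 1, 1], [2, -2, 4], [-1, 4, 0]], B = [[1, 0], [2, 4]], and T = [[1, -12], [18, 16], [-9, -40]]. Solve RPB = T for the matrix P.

P = [[-3, 2], [2, -2], [5, -1]]

P = R⁻¹TB⁻¹ (apply R⁻¹ on the left and B⁻¹ on the right).
R has determinant 2; R⁻¹ = [[-8, 2, 3], [-2, 1/2, 1], [3, -1/2, -1]].
det B = 4, so B⁻¹ = [[1, 0], [-1/2, 1/4]].
R⁻¹T = [[1, 8], [-2, -8], [3, -4]].
P = (R⁻¹T)B⁻¹ = [[-3, 2], [2, -2], [5, -1]].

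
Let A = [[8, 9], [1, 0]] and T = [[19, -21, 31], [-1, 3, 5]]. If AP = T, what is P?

Since A multiplies P on the left, P = A⁻¹T.
A has determinant -9; A⁻¹ = [[0, 1], [1/9, -8/9]].
P = A⁻¹T = [[0, 1], [1/9, -8/9]] · [[19, -21, 31], [-1, 3, 5]] = [[-1, 3, 5], [3, -5, -1]].

P = [[-1, 3, 5], [3, -5, -1]]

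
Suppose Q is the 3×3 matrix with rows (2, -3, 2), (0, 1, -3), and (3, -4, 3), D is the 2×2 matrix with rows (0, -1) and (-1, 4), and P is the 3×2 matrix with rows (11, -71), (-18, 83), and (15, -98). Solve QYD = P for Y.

Y = [[4, 4], [-5, 3], [2, -5]]

Left-multiply by Q⁻¹ and right-multiply by D⁻¹: Y = Q⁻¹PD⁻¹.
det Q = 3; the adjugate gives Q⁻¹ = [[-3, 1/3, 7/3], [-3, 0, 2], [-1, -1/3, 2/3]].
det D = -1; the adjugate gives D⁻¹ = [[-4, -1], [-1, 0]].
Q⁻¹P = [[-4, 12], [-3, 17], [5, -22]].
Y = (Q⁻¹P)D⁻¹ = [[4, 4], [-5, 3], [2, -5]].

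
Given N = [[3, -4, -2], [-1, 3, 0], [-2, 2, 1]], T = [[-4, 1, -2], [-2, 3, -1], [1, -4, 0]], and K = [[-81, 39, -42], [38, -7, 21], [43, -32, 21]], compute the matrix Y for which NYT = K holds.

Y = N⁻¹KT⁻¹ (apply N⁻¹ on the left and T⁻¹ on the right).
det N = -3; the adjugate gives N⁻¹ = [[-1, 0, -2], [-1/3, 1/3, -2/3], [-4/3, -2/3, -5/3]].
T has determinant 5; T⁻¹ = [[-4/5, 8/5, 1], [-1/5, 2/5, 0], [1, -3, -2]].
N⁻¹K = [[-5, 25, 0], [11, 6, 7], [11, 6, 7]].
Y = (N⁻¹K)T⁻¹ = [[-1, 2, -5], [-3, -1, -3], [-3, -1, -3]].

Y = [[-1, 2, -5], [-3, -1, -3], [-3, -1, -3]]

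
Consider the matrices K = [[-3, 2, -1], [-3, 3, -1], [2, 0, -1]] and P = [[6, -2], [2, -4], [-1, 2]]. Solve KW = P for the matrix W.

Since K multiplies W on the left, W = K⁻¹P.
K has determinant 5; K⁻¹ = [[-3/5, 2/5, 1/5], [-1, 1, 0], [-6/5, 4/5, -3/5]].
W = K⁻¹P = [[-3/5, 2/5, 1/5], [-1, 1, 0], [-6/5, 4/5, -3/5]] · [[6, -2], [2, -4], [-1, 2]] = [[-3, 0], [-4, -2], [-5, -2]].

W = [[-3, 0], [-4, -2], [-5, -2]]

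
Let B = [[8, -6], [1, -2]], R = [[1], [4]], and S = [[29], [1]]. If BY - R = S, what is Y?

Y = [[3], [-1]]

BY = S + R = [[30], [5]].
Since B multiplies Y on the left, Y = B⁻¹(S + R).
B has determinant -10; B⁻¹ = [[1/5, -3/5], [1/10, -4/5]].
Y = B⁻¹(S + R) = [[3], [-1]].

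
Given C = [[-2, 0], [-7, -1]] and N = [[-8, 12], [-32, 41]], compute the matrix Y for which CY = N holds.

Left-multiplying both sides by C⁻¹ gives Y = C⁻¹N.
det C = 2, so C⁻¹ = [[-1/2, 0], [7/2, -1]].
Y = C⁻¹N = [[-1/2, 0], [7/2, -1]] · [[-8, 12], [-32, 41]] = [[4, -6], [4, 1]].

Y = [[4, -6], [4, 1]]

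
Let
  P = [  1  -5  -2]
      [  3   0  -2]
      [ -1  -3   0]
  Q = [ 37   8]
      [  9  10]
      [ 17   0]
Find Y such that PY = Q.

Y = [[1, 6], [-6, -2], [-3, 4]]

Since P multiplies Y on the left, Y = P⁻¹Q.
det P = 2; the adjugate gives P⁻¹ = [[-3, 3, 5], [1, -1, -2], [-9/2, 4, 15/2]].
Y = P⁻¹Q = [[-3, 3, 5], [1, -1, -2], [-9/2, 4, 15/2]] · [[37, 8], [9, 10], [17, 0]] = [[1, 6], [-6, -2], [-3, 4]].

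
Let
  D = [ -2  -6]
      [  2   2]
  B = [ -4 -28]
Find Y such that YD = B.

Since D sits to the right of Y, Y = BD⁻¹.
det D = 8; the adjugate gives D⁻¹ = [[1/4, 3/4], [-1/4, -1/4]].
Y = BD⁻¹ = [[-4, -28]] · [[1/4, 3/4], [-1/4, -1/4]] = [[6, 4]].

Y = [[6, 4]]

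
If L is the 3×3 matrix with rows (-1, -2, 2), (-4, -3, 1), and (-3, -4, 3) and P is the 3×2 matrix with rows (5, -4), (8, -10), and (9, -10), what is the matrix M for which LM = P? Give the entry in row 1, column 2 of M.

0

Since L multiplies M on the left, M = L⁻¹P.
det L = 1, so L⁻¹ = [[-5, -2, 4], [9, 3, -7], [7, 2, -5]].
M = L⁻¹P = [[-5, -2, 4], [9, 3, -7], [7, 2, -5]] · [[5, -4], [8, -10], [9, -10]] = [[-5, 0], [6, 4], [6, 2]].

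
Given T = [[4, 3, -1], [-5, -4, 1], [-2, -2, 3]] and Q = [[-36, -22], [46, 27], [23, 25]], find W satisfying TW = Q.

W = [[-5, -2], [-5, -3], [1, 5]]

T is on the left of W, so left-multiply by T⁻¹: W = T⁻¹Q.
T has determinant -3; T⁻¹ = [[10/3, 7/3, 1/3], [-13/3, -10/3, -1/3], [-2/3, -2/3, 1/3]].
W = T⁻¹Q = [[10/3, 7/3, 1/3], [-13/3, -10/3, -1/3], [-2/3, -2/3, 1/3]] · [[-36, -22], [46, 27], [23, 25]] = [[-5, -2], [-5, -3], [1, 5]].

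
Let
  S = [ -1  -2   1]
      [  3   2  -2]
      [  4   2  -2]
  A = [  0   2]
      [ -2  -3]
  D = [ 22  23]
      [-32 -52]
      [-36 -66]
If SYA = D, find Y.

Y = S⁻¹DA⁻¹ (apply S⁻¹ on the left and A⁻¹ on the right).
det S = 2; the adjugate gives S⁻¹ = [[0, -1, 1], [-1, -1, 1/2], [-1, -3, 2]].
A has determinant 4; A⁻¹ = [[-3/4, -1/2], [1/2, 0]].
S⁻¹D = [[-4, -14], [-8, -4], [2, 1]].
Y = (S⁻¹D)A⁻¹ = [[-4, 2], [4, 4], [-1, -1]].

Y = [[-4, 2], [4, 4], [-1, -1]]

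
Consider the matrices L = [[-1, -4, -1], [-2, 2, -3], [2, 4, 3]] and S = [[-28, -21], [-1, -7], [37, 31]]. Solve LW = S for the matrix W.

W = [[-1, 0], [6, 4], [5, 5]]

Since L multiplies W on the left, W = L⁻¹S.
det L = -6, so L⁻¹ = [[-3, -4/3, -7/3], [0, 1/6, 1/6], [2, 2/3, 5/3]].
W = L⁻¹S = [[-3, -4/3, -7/3], [0, 1/6, 1/6], [2, 2/3, 5/3]] · [[-28, -21], [-1, -7], [37, 31]] = [[-1, 0], [6, 4], [5, 5]].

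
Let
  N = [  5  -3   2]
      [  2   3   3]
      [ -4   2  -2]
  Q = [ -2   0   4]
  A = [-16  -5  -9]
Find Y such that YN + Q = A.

Y = [[0, -3, 2]]

YN = A − Q = [[-14, -5, -13]].
N is on the right of Y, so right-multiply by N⁻¹: Y = (A − Q)N⁻¹.
det N = -4; the adjugate gives N⁻¹ = [[3, 1/2, 15/4], [2, 1/2, 11/4], [-4, -1/2, -21/4]].
Y = (A − Q)N⁻¹ = [[0, -3, 2]].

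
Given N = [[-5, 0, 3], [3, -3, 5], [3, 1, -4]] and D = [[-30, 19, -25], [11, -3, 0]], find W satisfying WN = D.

N is on the right of W, so right-multiply by N⁻¹: W = DN⁻¹.
N has determinant 1; N⁻¹ = [[7, 3, 9], [27, 11, 34], [12, 5, 15]].
W = DN⁻¹ = [[-30, 19, -25], [11, -3, 0]] · [[7, 3, 9], [27, 11, 34], [12, 5, 15]] = [[3, -6, 1], [-4, 0, -3]].

W = [[3, -6, 1], [-4, 0, -3]]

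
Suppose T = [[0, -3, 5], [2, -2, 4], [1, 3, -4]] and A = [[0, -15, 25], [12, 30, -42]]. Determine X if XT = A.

X = [[5, 0, 0], [-6, 3, 6]]

Since T sits to the right of X, X = AT⁻¹.
det T = 4; the adjugate gives T⁻¹ = [[-1, 3/4, -1/2], [3, -5/4, 5/2], [2, -3/4, 3/2]].
X = AT⁻¹ = [[0, -15, 25], [12, 30, -42]] · [[-1, 3/4, -1/2], [3, -5/4, 5/2], [2, -3/4, 3/2]] = [[5, 0, 0], [-6, 3, 6]].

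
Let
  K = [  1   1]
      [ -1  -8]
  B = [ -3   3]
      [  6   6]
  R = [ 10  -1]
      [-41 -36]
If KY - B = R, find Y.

Y = [[3, -2], [4, 4]]

KY = R + B = [[7, 2], [-35, -30]].
Since K multiplies Y on the left, Y = K⁻¹(R + B).
K has determinant -7; K⁻¹ = [[8/7, 1/7], [-1/7, -1/7]].
Y = K⁻¹(R + B) = [[3, -2], [4, 4]].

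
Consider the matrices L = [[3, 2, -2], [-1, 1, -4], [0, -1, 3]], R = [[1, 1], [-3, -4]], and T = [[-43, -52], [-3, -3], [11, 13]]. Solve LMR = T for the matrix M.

M = [[-2, 3], [-5, -1], [0, -1]]

M = L⁻¹TR⁻¹ (apply L⁻¹ on the left and R⁻¹ on the right).
det L = 1; the adjugate gives L⁻¹ = [[-1, -4, -6], [3, 9, 14], [1, 3, 5]].
det R = -1, so R⁻¹ = [[4, 1], [-3, -1]].
L⁻¹T = [[-11, -14], [-2, -1], [3, 4]].
M = (L⁻¹T)R⁻¹ = [[-2, 3], [-5, -1], [0, -1]].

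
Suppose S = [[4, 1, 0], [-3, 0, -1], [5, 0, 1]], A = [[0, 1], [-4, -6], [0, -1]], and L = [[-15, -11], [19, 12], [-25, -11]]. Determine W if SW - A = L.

SW = L + A = [[-15, -10], [15, 6], [-25, -12]].
S is on the left of W, so left-multiply by S⁻¹: W = S⁻¹(L + A).
S has determinant -2; S⁻¹ = [[0, 1/2, 1/2], [1, -2, -2], [0, -5/2, -3/2]].
W = S⁻¹(L + A) = [[-5, -3], [5, 2], [0, 3]].

W = [[-5, -3], [5, 2], [0, 3]]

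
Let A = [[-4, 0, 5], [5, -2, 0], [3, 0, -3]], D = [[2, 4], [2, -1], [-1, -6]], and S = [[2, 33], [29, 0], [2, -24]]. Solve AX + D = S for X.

X = [[5, -1], [-1, -3], [4, 5]]

AX = S − D = [[0, 29], [27, 1], [3, -18]].
Since A multiplies X on the left, X = A⁻¹(S − D).
det A = 6; the adjugate gives A⁻¹ = [[1, 0, 5/3], [5/2, -1/2, 25/6], [1, 0, 4/3]].
X = A⁻¹(S − D) = [[5, -1], [-1, -3], [4, 5]].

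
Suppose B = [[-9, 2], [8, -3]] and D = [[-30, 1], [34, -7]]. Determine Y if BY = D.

Y = [[2, 1], [-6, 5]]

Left-multiplying both sides by B⁻¹ gives Y = B⁻¹D.
B has determinant 11; B⁻¹ = [[-3/11, -2/11], [-8/11, -9/11]].
Y = B⁻¹D = [[-3/11, -2/11], [-8/11, -9/11]] · [[-30, 1], [34, -7]] = [[2, 1], [-6, 5]].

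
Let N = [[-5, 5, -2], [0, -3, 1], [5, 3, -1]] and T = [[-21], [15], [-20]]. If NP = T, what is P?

P = [[-1], [-4], [3]]

Left-multiplying both sides by N⁻¹ gives P = N⁻¹T.
det N = -5; the adjugate gives N⁻¹ = [[0, 1/5, 1/5], [-1, -3, -1], [-3, -8, -3]].
P = N⁻¹T = [[0, 1/5, 1/5], [-1, -3, -1], [-3, -8, -3]] · [[-21], [15], [-20]] = [[-1], [-4], [3]].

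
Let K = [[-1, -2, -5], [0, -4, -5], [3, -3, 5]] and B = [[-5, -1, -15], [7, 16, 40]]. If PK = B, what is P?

Right-multiplying both sides by K⁻¹ gives P = BK⁻¹.
det K = 5; the adjugate gives K⁻¹ = [[-7, 5, -2], [-3, 2, -1], [12/5, -9/5, 4/5]].
P = BK⁻¹ = [[-5, -1, -15], [7, 16, 40]] · [[-7, 5, -2], [-3, 2, -1], [12/5, -9/5, 4/5]] = [[2, 0, -1], [-1, -5, 2]].

P = [[2, 0, -1], [-1, -5, 2]]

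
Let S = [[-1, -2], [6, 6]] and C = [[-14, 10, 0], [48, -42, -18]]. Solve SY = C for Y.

Y = [[2, -4, -6], [6, -3, 3]]

Since S multiplies Y on the left, Y = S⁻¹C.
det S = 6, so S⁻¹ = [[1, 1/3], [-1, -1/6]].
Y = S⁻¹C = [[1, 1/3], [-1, -1/6]] · [[-14, 10, 0], [48, -42, -18]] = [[2, -4, -6], [6, -3, 3]].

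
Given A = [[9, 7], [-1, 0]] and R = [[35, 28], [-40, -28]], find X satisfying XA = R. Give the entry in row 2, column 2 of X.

Since A sits to the right of X, X = RA⁻¹.
A has determinant 7; A⁻¹ = [[0, -1], [1/7, 9/7]].
X = RA⁻¹ = [[35, 28], [-40, -28]] · [[0, -1], [1/7, 9/7]] = [[4, 1], [-4, 4]].

4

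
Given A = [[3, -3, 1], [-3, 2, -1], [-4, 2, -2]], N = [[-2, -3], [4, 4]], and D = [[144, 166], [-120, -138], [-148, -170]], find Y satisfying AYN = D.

Y = [[-3, 4], [4, -4], [-1, 1]]

Isolating Y: multiply by A⁻¹ from the left and N⁻¹ from the right, so Y = A⁻¹DN⁻¹.
det A = 2; the adjugate gives A⁻¹ = [[-1, -2, 1/2], [-1, -1, 0], [1, 3, -3/2]].
N has determinant 4; N⁻¹ = [[1, 3/4], [-1, -1/2]].
A⁻¹D = [[22, 25], [-24, -28], [6, 7]].
Y = (A⁻¹D)N⁻¹ = [[-3, 4], [4, -4], [-1, 1]].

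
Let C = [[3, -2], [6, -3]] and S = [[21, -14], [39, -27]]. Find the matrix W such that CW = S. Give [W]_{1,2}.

Since C multiplies W on the left, W = C⁻¹S.
det C = 3; the adjugate gives C⁻¹ = [[-1, 2/3], [-2, 1]].
W = C⁻¹S = [[-1, 2/3], [-2, 1]] · [[21, -14], [39, -27]] = [[5, -4], [-3, 1]].

-4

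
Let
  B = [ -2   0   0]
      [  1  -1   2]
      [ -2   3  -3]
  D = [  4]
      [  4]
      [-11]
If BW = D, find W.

W = [[-2], [-4], [1]]

Left-multiplying both sides by B⁻¹ gives W = B⁻¹D.
det B = 6; the adjugate gives B⁻¹ = [[-1/2, 0, 0], [-1/6, 1, 2/3], [1/6, 1, 1/3]].
W = B⁻¹D = [[-1/2, 0, 0], [-1/6, 1, 2/3], [1/6, 1, 1/3]] · [[4], [4], [-11]] = [[-2], [-4], [1]].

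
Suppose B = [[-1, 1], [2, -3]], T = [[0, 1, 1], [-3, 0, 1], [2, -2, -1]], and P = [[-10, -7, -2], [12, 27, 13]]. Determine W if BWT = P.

W = [[0, -4, 3], [-5, 0, 4]]

Left-multiply by B⁻¹ and right-multiply by T⁻¹: W = B⁻¹PT⁻¹.
B has determinant 1; B⁻¹ = [[-3, -1], [-2, -1]].
T has determinant 5; T⁻¹ = [[2/5, -1/5, 1/5], [-1/5, -2/5, -3/5], [6/5, 2/5, 3/5]].
B⁻¹P = [[18, -6, -7], [8, -13, -9]].
W = (B⁻¹P)T⁻¹ = [[0, -4, 3], [-5, 0, 4]].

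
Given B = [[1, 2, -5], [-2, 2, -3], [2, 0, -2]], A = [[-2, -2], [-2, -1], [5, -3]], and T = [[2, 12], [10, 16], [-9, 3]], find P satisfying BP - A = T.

BP = T + A = [[0, 10], [8, 15], [-4, 0]].
Left-multiplying both sides by B⁻¹ gives P = B⁻¹(T + A).
B has determinant -4; B⁻¹ = [[1, -1, -1], [5/2, -2, -13/4], [1, -1, -3/2]].
P = B⁻¹(T + A) = [[-4, -5], [-3, -5], [-2, -5]].

P = [[-4, -5], [-3, -5], [-2, -5]]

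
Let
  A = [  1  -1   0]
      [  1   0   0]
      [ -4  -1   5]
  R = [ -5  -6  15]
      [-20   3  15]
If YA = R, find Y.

Since A sits to the right of Y, Y = RA⁻¹.
A has determinant 5; A⁻¹ = [[0, 1, 0], [-1, 1, 0], [-1/5, 1, 1/5]].
Y = RA⁻¹ = [[-5, -6, 15], [-20, 3, 15]] · [[0, 1, 0], [-1, 1, 0], [-1/5, 1, 1/5]] = [[3, 4, 3], [-6, -2, 3]].

Y = [[3, 4, 3], [-6, -2, 3]]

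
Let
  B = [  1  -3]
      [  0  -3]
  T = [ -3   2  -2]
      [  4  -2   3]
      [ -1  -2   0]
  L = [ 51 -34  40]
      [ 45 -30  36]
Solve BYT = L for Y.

Y = [[-2, 0, 0], [0, -4, -1]]

Y = B⁻¹LT⁻¹ (apply B⁻¹ on the left and T⁻¹ on the right).
det B = -3, so B⁻¹ = [[1, -1], [0, -1/3]].
det T = -4, so T⁻¹ = [[-3/2, -1, -1/2], [3/4, 1/2, -1/4], [5/2, 2, 1/2]].
B⁻¹L = [[6, -4, 4], [-15, 10, -12]].
Y = (B⁻¹L)T⁻¹ = [[-2, 0, 0], [0, -4, -1]].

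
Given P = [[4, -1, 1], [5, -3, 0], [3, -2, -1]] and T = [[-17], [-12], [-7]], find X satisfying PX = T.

X = [[-6], [-6], [1]]

P is on the left of X, so left-multiply by P⁻¹: X = P⁻¹T.
det P = 6; the adjugate gives P⁻¹ = [[1/2, -1/2, 1/2], [5/6, -7/6, 5/6], [-1/6, 5/6, -7/6]].
X = P⁻¹T = [[1/2, -1/2, 1/2], [5/6, -7/6, 5/6], [-1/6, 5/6, -7/6]] · [[-17], [-12], [-7]] = [[-6], [-6], [1]].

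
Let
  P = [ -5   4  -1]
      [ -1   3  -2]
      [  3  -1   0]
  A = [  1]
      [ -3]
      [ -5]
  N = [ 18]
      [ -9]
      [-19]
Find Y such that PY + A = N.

PY = N − A = [[17], [-6], [-14]].
Left-multiplying both sides by P⁻¹ gives Y = P⁻¹(N − A).
P has determinant -6; P⁻¹ = [[1/3, -1/6, 5/6], [1, -1/2, 3/2], [4/3, -7/6, 11/6]].
Y = P⁻¹(N − A) = [[-5], [-1], [4]].

Y = [[-5], [-1], [4]]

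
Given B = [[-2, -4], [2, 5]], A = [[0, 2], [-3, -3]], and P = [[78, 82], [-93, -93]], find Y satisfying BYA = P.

Y = [[-5, 3], [2, 5]]

Isolating Y: multiply by B⁻¹ from the left and A⁻¹ from the right, so Y = B⁻¹PA⁻¹.
det B = -2, so B⁻¹ = [[-5/2, -2], [1, 1]].
det A = 6; the adjugate gives A⁻¹ = [[-1/2, -1/3], [1/2, 0]].
B⁻¹P = [[-9, -19], [-15, -11]].
Y = (B⁻¹P)A⁻¹ = [[-5, 3], [2, 5]].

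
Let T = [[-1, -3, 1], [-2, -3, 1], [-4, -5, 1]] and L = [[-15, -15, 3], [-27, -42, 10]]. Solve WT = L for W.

W = [[-3, 3, 3], [5, -1, 6]]

T is on the right of W, so right-multiply by T⁻¹: W = LT⁻¹.
det T = 2, so T⁻¹ = [[1, -1, 0], [-1, 3/2, -1/2], [-1, 7/2, -3/2]].
W = LT⁻¹ = [[-15, -15, 3], [-27, -42, 10]] · [[1, -1, 0], [-1, 3/2, -1/2], [-1, 7/2, -3/2]] = [[-3, 3, 3], [5, -1, 6]].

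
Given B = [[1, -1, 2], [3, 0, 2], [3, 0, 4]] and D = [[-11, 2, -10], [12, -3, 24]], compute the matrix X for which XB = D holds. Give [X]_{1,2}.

-3

Right-multiplying both sides by B⁻¹ gives X = DB⁻¹.
B has determinant 6; B⁻¹ = [[0, 2/3, -1/3], [-1, -1/3, 2/3], [0, -1/2, 1/2]].
X = DB⁻¹ = [[-11, 2, -10], [12, -3, 24]] · [[0, 2/3, -1/3], [-1, -1/3, 2/3], [0, -1/2, 1/2]] = [[-2, -3, 0], [3, -3, 6]].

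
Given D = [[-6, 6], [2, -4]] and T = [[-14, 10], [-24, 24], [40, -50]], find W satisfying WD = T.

W = [[3, 2], [4, 0], [-5, 5]]

Since D sits to the right of W, W = TD⁻¹.
det D = 12; the adjugate gives D⁻¹ = [[-1/3, -1/2], [-1/6, -1/2]].
W = TD⁻¹ = [[-14, 10], [-24, 24], [40, -50]] · [[-1/3, -1/2], [-1/6, -1/2]] = [[3, 2], [4, 0], [-5, 5]].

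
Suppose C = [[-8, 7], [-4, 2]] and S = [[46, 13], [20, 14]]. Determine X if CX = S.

C is on the left of X, so left-multiply by C⁻¹: X = C⁻¹S.
det C = 12; the adjugate gives C⁻¹ = [[1/6, -7/12], [1/3, -2/3]].
X = C⁻¹S = [[1/6, -7/12], [1/3, -2/3]] · [[46, 13], [20, 14]] = [[-4, -6], [2, -5]].

X = [[-4, -6], [2, -5]]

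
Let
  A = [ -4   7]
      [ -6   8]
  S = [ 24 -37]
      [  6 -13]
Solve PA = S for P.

Since A sits to the right of P, P = SA⁻¹.
A has determinant 10; A⁻¹ = [[4/5, -7/10], [3/5, -2/5]].
P = SA⁻¹ = [[24, -37], [6, -13]] · [[4/5, -7/10], [3/5, -2/5]] = [[-3, -2], [-3, 1]].

P = [[-3, -2], [-3, 1]]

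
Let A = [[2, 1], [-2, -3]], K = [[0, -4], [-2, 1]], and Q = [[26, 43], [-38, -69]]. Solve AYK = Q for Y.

Isolating Y: multiply by A⁻¹ from the left and K⁻¹ from the right, so Y = A⁻¹QK⁻¹.
det A = -4, so A⁻¹ = [[3/4, 1/4], [-1/2, -1/2]].
det K = -8, so K⁻¹ = [[-1/8, -1/2], [-1/4, 0]].
A⁻¹Q = [[10, 15], [6, 13]].
Y = (A⁻¹Q)K⁻¹ = [[-5, -5], [-4, -3]].

Y = [[-5, -5], [-4, -3]]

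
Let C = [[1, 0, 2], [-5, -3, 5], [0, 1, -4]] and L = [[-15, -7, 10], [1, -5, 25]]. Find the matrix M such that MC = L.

Since C sits to the right of M, M = LC⁻¹.
C has determinant -3; C⁻¹ = [[-7/3, -2/3, -2], [20/3, 4/3, 5], [5/3, 1/3, 1]].
M = LC⁻¹ = [[-15, -7, 10], [1, -5, 25]] · [[-7/3, -2/3, -2], [20/3, 4/3, 5], [5/3, 1/3, 1]] = [[5, 4, 5], [6, 1, -2]].

M = [[5, 4, 5], [6, 1, -2]]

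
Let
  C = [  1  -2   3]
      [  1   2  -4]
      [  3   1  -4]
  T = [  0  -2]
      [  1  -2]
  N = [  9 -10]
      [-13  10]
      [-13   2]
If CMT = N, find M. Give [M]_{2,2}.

-2

Left-multiply by C⁻¹ and right-multiply by T⁻¹: M = C⁻¹NT⁻¹.
det C = -3, so C⁻¹ = [[4/3, 5/3, -2/3], [8/3, 13/3, -7/3], [5/3, 7/3, -4/3]].
T has determinant 2; T⁻¹ = [[-1, 1], [-1/2, 0]].
C⁻¹N = [[-1, 2], [-2, 12], [2, 4]].
M = (C⁻¹N)T⁻¹ = [[0, -1], [-4, -2], [-4, 2]].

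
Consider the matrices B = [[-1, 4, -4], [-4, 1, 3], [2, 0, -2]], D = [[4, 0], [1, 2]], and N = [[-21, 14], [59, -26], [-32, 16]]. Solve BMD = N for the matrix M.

M = [[-1, 5], [2, 4], [4, 1]]

Left-multiply by B⁻¹ and right-multiply by D⁻¹: M = B⁻¹ND⁻¹.
det B = 2; the adjugate gives B⁻¹ = [[-1, 4, 8], [-1, 5, 19/2], [-1, 4, 15/2]].
D has determinant 8; D⁻¹ = [[1/4, 0], [-1/8, 1/2]].
B⁻¹N = [[1, 10], [12, 8], [17, 2]].
M = (B⁻¹N)D⁻¹ = [[-1, 5], [2, 4], [4, 1]].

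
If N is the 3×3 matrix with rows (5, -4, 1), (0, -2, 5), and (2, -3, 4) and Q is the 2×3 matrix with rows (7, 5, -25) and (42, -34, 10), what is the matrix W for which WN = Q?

W = [[1, -6, 1], [6, -4, 6]]

Since N sits to the right of W, W = QN⁻¹.
det N = -1; the adjugate gives N⁻¹ = [[-7, -13, 18], [-10, -18, 25], [-4, -7, 10]].
W = QN⁻¹ = [[7, 5, -25], [42, -34, 10]] · [[-7, -13, 18], [-10, -18, 25], [-4, -7, 10]] = [[1, -6, 1], [6, -4, 6]].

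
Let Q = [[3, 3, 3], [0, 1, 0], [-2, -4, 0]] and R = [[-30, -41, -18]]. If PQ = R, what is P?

Right-multiplying both sides by Q⁻¹ gives P = RQ⁻¹.
Q has determinant 6; Q⁻¹ = [[0, -2, -1/2], [0, 1, 0], [1/3, 1, 1/2]].
P = RQ⁻¹ = [[-30, -41, -18]] · [[0, -2, -1/2], [0, 1, 0], [1/3, 1, 1/2]] = [[-6, 1, 6]].

P = [[-6, 1, 6]]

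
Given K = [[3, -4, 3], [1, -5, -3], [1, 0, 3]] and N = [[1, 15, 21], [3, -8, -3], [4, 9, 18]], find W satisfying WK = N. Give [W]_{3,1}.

Since K sits to the right of W, W = NK⁻¹.
det K = -6, so K⁻¹ = [[5/2, -2, -9/2], [1, -1, -2], [-5/6, 2/3, 11/6]].
W = NK⁻¹ = [[1, 15, 21], [3, -8, -3], [4, 9, 18]] · [[5/2, -2, -9/2], [1, -1, -2], [-5/6, 2/3, 11/6]] = [[0, -3, 4], [2, 0, -3], [4, -5, -3]].

4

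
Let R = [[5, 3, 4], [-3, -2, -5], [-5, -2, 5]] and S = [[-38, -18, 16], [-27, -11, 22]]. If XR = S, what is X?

X = [[-6, -4, 4], [3, 4, 6]]

Since R sits to the right of X, X = SR⁻¹.
det R = 4, so R⁻¹ = [[-5, -23/4, -7/4], [10, 45/4, 13/4], [-1, -5/4, -1/4]].
X = SR⁻¹ = [[-38, -18, 16], [-27, -11, 22]] · [[-5, -23/4, -7/4], [10, 45/4, 13/4], [-1, -5/4, -1/4]] = [[-6, -4, 4], [3, 4, 6]].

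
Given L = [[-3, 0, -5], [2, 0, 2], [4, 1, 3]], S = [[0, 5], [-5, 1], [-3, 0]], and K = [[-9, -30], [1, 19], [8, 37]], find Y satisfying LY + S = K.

LY = K − S = [[-9, -35], [6, 18], [11, 37]].
Left-multiplying both sides by L⁻¹ gives Y = L⁻¹(K − S).
det L = -4; the adjugate gives L⁻¹ = [[1/2, 5/4, 0], [-1/2, -11/4, 1], [-1/2, -3/4, 0]].
Y = L⁻¹(K − S) = [[3, 5], [-1, 5], [0, 4]].

Y = [[3, 5], [-1, 5], [0, 4]]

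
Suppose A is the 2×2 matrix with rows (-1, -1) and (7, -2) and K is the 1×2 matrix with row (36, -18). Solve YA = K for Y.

Y = [[6, 6]]

A is on the right of Y, so right-multiply by A⁻¹: Y = KA⁻¹.
A has determinant 9; A⁻¹ = [[-2/9, 1/9], [-7/9, -1/9]].
Y = KA⁻¹ = [[36, -18]] · [[-2/9, 1/9], [-7/9, -1/9]] = [[6, 6]].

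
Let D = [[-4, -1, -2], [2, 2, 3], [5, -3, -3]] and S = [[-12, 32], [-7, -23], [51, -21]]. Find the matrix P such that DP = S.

Left-multiplying both sides by D⁻¹ gives P = D⁻¹S.
det D = -1; the adjugate gives D⁻¹ = [[-3, -3, -1], [-21, -22, -8], [16, 17, 6]].
P = D⁻¹S = [[-3, -3, -1], [-21, -22, -8], [16, 17, 6]] · [[-12, 32], [-7, -23], [51, -21]] = [[6, -6], [-2, 2], [-5, -5]].

P = [[6, -6], [-2, 2], [-5, -5]]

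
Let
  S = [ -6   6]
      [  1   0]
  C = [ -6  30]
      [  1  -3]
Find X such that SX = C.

X = [[1, -3], [0, 2]]

Left-multiplying both sides by S⁻¹ gives X = S⁻¹C.
det S = -6, so S⁻¹ = [[0, 1], [1/6, 1]].
X = S⁻¹C = [[0, 1], [1/6, 1]] · [[-6, 30], [1, -3]] = [[1, -3], [0, 2]].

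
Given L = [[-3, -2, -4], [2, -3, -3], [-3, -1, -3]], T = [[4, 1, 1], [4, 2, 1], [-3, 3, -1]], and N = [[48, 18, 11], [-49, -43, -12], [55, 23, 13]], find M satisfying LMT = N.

Left-multiply by L⁻¹ and right-multiply by T⁻¹: M = L⁻¹NT⁻¹.
det L = -4, so L⁻¹ = [[-3/2, 1/2, 3/2], [-15/4, 3/4, 17/4], [11/4, -3/4, -13/4]].
det T = -1, so T⁻¹ = [[5, -4, 1], [-1, 1, 0], [-18, 15, -4]].
L⁻¹N = [[-14, -14, -3], [17, -2, 5], [-10, 7, -3]].
M = (L⁻¹N)T⁻¹ = [[-2, -3, -2], [-3, 5, -3], [-3, 2, 2]].

M = [[-2, -3, -2], [-3, 5, -3], [-3, 2, 2]]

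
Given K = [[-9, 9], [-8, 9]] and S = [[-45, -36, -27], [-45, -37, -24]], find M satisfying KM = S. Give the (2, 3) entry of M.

K is on the left of M, so left-multiply by K⁻¹: M = K⁻¹S.
K has determinant -9; K⁻¹ = [[-1, 1], [-8/9, 1]].
M = K⁻¹S = [[-1, 1], [-8/9, 1]] · [[-45, -36, -27], [-45, -37, -24]] = [[0, -1, 3], [-5, -5, 0]].

0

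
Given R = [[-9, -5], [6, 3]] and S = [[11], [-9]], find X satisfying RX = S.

X = [[-4], [5]]

R is on the left of X, so left-multiply by R⁻¹: X = R⁻¹S.
det R = 3, so R⁻¹ = [[1, 5/3], [-2, -3]].
X = R⁻¹S = [[1, 5/3], [-2, -3]] · [[11], [-9]] = [[-4], [5]].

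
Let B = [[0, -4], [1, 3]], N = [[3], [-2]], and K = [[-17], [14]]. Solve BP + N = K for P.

BP = K − N = [[-20], [16]].
Left-multiplying both sides by B⁻¹ gives P = B⁻¹(K − N).
det B = 4; the adjugate gives B⁻¹ = [[3/4, 1], [-1/4, 0]].
P = B⁻¹(K − N) = [[1], [5]].

P = [[1], [5]]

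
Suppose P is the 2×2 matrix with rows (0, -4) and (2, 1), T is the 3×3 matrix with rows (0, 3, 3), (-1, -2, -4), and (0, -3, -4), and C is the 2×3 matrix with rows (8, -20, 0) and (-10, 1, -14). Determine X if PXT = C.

X = [[-1, 4, -3], [4, 2, 1]]

Left-multiply by P⁻¹ and right-multiply by T⁻¹: X = P⁻¹CT⁻¹.
P has determinant 8; P⁻¹ = [[1/8, 1/2], [-1/4, 0]].
det T = -3; the adjugate gives T⁻¹ = [[4/3, -1, 2], [4/3, 0, 1], [-1, 0, -1]].
P⁻¹C = [[-4, -2, -7], [-2, 5, 0]].
X = (P⁻¹C)T⁻¹ = [[-1, 4, -3], [4, 2, 1]].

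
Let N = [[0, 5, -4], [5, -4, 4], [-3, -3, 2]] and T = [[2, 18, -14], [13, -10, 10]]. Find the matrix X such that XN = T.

X = [[5, 1, 1], [-1, 2, -1]]

Right-multiplying both sides by N⁻¹ gives X = TN⁻¹.
det N = -2, so N⁻¹ = [[-2, -1, -2], [11, 6, 10], [27/2, 15/2, 25/2]].
X = TN⁻¹ = [[2, 18, -14], [13, -10, 10]] · [[-2, -1, -2], [11, 6, 10], [27/2, 15/2, 25/2]] = [[5, 1, 1], [-1, 2, -1]].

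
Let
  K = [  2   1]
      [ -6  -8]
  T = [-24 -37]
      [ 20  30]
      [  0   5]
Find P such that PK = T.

P = [[3, 5], [-2, -4], [-3, -1]]

K is on the right of P, so right-multiply by K⁻¹: P = TK⁻¹.
K has determinant -10; K⁻¹ = [[4/5, 1/10], [-3/5, -1/5]].
P = TK⁻¹ = [[-24, -37], [20, 30], [0, 5]] · [[4/5, 1/10], [-3/5, -1/5]] = [[3, 5], [-2, -4], [-3, -1]].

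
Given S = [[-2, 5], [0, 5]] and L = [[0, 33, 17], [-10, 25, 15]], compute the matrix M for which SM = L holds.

S is on the left of M, so left-multiply by S⁻¹: M = S⁻¹L.
det S = -10; the adjugate gives S⁻¹ = [[-1/2, 1/2], [0, 1/5]].
M = S⁻¹L = [[-1/2, 1/2], [0, 1/5]] · [[0, 33, 17], [-10, 25, 15]] = [[-5, -4, -1], [-2, 5, 3]].

M = [[-5, -4, -1], [-2, 5, 3]]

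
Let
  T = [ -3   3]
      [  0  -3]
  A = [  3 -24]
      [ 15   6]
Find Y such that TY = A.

Left-multiplying both sides by T⁻¹ gives Y = T⁻¹A.
det T = 9; the adjugate gives T⁻¹ = [[-1/3, -1/3], [0, -1/3]].
Y = T⁻¹A = [[-1/3, -1/3], [0, -1/3]] · [[3, -24], [15, 6]] = [[-6, 6], [-5, -2]].

Y = [[-6, 6], [-5, -2]]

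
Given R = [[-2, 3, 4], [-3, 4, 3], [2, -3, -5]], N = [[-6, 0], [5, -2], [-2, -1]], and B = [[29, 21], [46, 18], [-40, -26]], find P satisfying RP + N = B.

P = [[-4, -4], [5, -1], [3, 4]]

RP = B − N = [[35, 21], [41, 20], [-38, -25]].
Since R multiplies P on the left, P = R⁻¹(B − N).
det R = -1; the adjugate gives R⁻¹ = [[11, -3, 7], [9, -2, 6], [-1, 0, -1]].
P = R⁻¹(B − N) = [[-4, -4], [5, -1], [3, 4]].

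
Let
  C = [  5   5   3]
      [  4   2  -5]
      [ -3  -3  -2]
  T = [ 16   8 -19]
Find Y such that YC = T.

Y = [[-3, 4, -5]]

C is on the right of Y, so right-multiply by C⁻¹: Y = TC⁻¹.
det C = 2; the adjugate gives C⁻¹ = [[-19/2, 1/2, -31/2], [23/2, -1/2, 37/2], [-3, 0, -5]].
Y = TC⁻¹ = [[16, 8, -19]] · [[-19/2, 1/2, -31/2], [23/2, -1/2, 37/2], [-3, 0, -5]] = [[-3, 4, -5]].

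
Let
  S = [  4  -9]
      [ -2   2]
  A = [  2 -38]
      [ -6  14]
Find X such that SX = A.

Left-multiplying both sides by S⁻¹ gives X = S⁻¹A.
S has determinant -10; S⁻¹ = [[-1/5, -9/10], [-1/5, -2/5]].
X = S⁻¹A = [[-1/5, -9/10], [-1/5, -2/5]] · [[2, -38], [-6, 14]] = [[5, -5], [2, 2]].

X = [[5, -5], [2, 2]]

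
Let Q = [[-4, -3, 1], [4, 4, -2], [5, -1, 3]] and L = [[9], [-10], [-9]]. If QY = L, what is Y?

Left-multiplying both sides by Q⁻¹ gives Y = Q⁻¹L.
det Q = 2, so Q⁻¹ = [[5, 4, 1], [-11, -17/2, -2], [-12, -19/2, -2]].
Y = Q⁻¹L = [[5, 4, 1], [-11, -17/2, -2], [-12, -19/2, -2]] · [[9], [-10], [-9]] = [[-4], [4], [5]].

Y = [[-4], [4], [5]]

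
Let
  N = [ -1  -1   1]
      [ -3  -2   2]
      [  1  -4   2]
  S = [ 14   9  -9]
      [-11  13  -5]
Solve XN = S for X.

X = [[1, -5, 0], [-5, 4, -4]]

N is on the right of X, so right-multiply by N⁻¹: X = SN⁻¹.
N has determinant 2; N⁻¹ = [[2, -1, 0], [4, -3/2, -1/2], [7, -5/2, -1/2]].
X = SN⁻¹ = [[14, 9, -9], [-11, 13, -5]] · [[2, -1, 0], [4, -3/2, -1/2], [7, -5/2, -1/2]] = [[1, -5, 0], [-5, 4, -4]].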